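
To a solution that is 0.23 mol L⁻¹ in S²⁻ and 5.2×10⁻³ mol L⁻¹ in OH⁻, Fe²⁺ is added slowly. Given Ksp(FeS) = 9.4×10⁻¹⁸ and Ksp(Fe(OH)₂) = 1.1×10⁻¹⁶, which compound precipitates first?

Each salt precipitates once Q = Ksp for that salt.
For FeS: [Fe²⁺] = (Ksp/[S²⁻]) = 4.1×10⁻¹⁷ mol L⁻¹
For Fe(OH)₂: [Fe²⁺] = (Ksp/[OH⁻]^2) = 4.1×10⁻¹² mol L⁻¹
The smaller threshold [Fe²⁺] is reached first, so FeS precipitates first.

FeS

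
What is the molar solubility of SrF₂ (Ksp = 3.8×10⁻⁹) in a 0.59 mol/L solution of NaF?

1.1×10⁻⁸ M

SrF₂(s) ⇌ Sr²⁺(aq) + 2 F⁻(aq)
Let s be the solubility of SrF₂ here. The common ion gives [F⁻] ≈ 0.59 mol/L, and [Sr²⁺] = s.
Ksp = [Sr²⁺][F⁻]^2 = s(0.59)^2
s = 3.8×10⁻⁹ / (0.59)^2 = 1.1×10⁻⁸
s = 1.1×10⁻⁸ mol/L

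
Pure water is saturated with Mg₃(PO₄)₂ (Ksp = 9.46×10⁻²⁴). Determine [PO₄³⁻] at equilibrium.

Mg₃(PO₄)₂(s) ⇌ 3 Mg²⁺(aq) + 2 PO₄³⁻(aq)
With molar solubility s: [Mg²⁺] = 3s, [PO₄³⁻] = 2s.
Ksp = [Mg²⁺]^3[PO₄³⁻]^2 = (3s)^3 · (2s)^2 = 108s^5 = 9.46×10⁻²⁴
s = 9.74×10⁻⁶ mol L⁻¹
[PO₄³⁻] = 2s = 1.95×10⁻⁵ mol L⁻¹

1.95×10⁻⁵ M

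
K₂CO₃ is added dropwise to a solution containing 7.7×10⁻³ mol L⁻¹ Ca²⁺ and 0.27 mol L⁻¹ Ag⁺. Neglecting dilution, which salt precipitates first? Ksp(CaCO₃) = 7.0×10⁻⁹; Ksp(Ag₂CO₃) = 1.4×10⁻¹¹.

Ag₂CO₃

Each salt precipitates once Q = Ksp for that salt.
For CaCO₃: [CO₃²⁻] = (Ksp/[Ca²⁺]) = 9.1×10⁻⁷ mol L⁻¹
For Ag₂CO₃: [CO₃²⁻] = (Ksp/[Ag⁺]^2) = 1.9×10⁻¹⁰ mol L⁻¹
Ag₂CO₃ requires the lower [CO₃²⁻], so it precipitates first.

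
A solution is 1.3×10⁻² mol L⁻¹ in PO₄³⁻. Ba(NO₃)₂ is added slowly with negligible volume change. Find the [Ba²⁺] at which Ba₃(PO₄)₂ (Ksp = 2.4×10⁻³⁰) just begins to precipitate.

Precipitation begins when Q = Ksp.
Ba₃(PO₄)₂(s) ⇌ 3 Ba²⁺(aq) + 2 PO₄³⁻(aq)
Ksp = [Ba²⁺]^3[PO₄³⁻]^2 = [Ba²⁺]^3(1.3×10⁻²)^2
[Ba²⁺]^3 = 2.4×10⁻³⁰ / (1.3×10⁻²)^2 = 1.4×10⁻²⁶
[Ba²⁺] = 2.4×10⁻⁹ mol L⁻¹

2.4×10⁻⁹ M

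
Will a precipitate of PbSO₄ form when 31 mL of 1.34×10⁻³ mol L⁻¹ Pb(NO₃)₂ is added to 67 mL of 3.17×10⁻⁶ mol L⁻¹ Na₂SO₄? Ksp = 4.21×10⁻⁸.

No

After mixing, V = 31 mL + 67 mL = 98 mL.
[Pb²⁺] = (1.34×10⁻³)(31)/98 = 4.24×10⁻⁴ mol L⁻¹
[SO₄²⁻] = (3.17×10⁻⁶)(67)/98 = 2.17×10⁻⁶ mol L⁻¹
Q = [Pb²⁺][SO₄²⁻] = 9.19×10⁻¹⁰
Q < Ksp (9.19×10⁻¹⁰ vs 4.21×10⁻⁸); the solution remains unsaturated and no precipitate forms.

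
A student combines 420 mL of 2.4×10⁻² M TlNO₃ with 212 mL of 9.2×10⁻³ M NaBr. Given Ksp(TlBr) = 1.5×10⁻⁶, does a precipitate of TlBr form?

Yes

Total volume after mixing = 420 + 212 = 632 mL.
[Tl⁺] = (2.4×10⁻²)(420)/632 = 1.6×10⁻² M
[Br⁻] = (9.2×10⁻³)(212)/632 = 3.1×10⁻³ M
Q = [Tl⁺][Br⁻] = 4.9×10⁻⁵
Q = 4.9×10⁻⁵ > Ksp = 1.5×10⁻⁶, so the solution is supersaturated and TlBr precipitates.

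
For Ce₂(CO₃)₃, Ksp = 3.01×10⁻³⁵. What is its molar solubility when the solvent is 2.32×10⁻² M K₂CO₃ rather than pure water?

Ce₂(CO₃)₃(s) ⇌ 2 Ce³⁺(aq) + 3 CO₃²⁻(aq)
CO₃²⁻ is already present at 2.32×10⁻² M. If s mol/L of Ce₂(CO₃)₃ dissolves, [Ce³⁺] = 2s while [CO₃²⁻] ≈ 2.32×10⁻² M.
Ksp = [Ce³⁺]^2[CO₃²⁻]^3 = (2s)^2(2.32×10⁻²)^3
(2s)^2 = 3.01×10⁻³⁵ / (2.32×10⁻²)^3 = 2.41×10⁻³⁰
s = 7.76×10⁻¹⁶ M

7.76×10⁻¹⁶ M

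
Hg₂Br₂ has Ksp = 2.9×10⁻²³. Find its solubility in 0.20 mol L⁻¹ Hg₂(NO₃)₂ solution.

6.0×10⁻¹² M

Hg₂Br₂(s) ⇌ Hg₂²⁺(aq) + 2 Br⁻(aq)
Let s be the solubility of Hg₂Br₂ here. The common ion gives [Hg₂²⁺] ≈ 0.20 mol L⁻¹, and [Br⁻] = 2s.
Ksp = [Hg₂²⁺][Br⁻]^2 = (0.20)(2s)^2
(2s)^2 = 2.9×10⁻²³ / (0.20) = 1.5×10⁻²²
s = 6.0×10⁻¹² mol L⁻¹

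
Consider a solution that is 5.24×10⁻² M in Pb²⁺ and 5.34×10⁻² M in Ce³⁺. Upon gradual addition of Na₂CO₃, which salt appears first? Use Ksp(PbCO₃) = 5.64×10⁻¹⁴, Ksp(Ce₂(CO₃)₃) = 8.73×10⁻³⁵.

Precipitation of each salt begins when its ion product equals Ksp.
For PbCO₃: [CO₃²⁻] = (Ksp/[Pb²⁺]) = 1.08×10⁻¹² M
For Ce₂(CO₃)₃: [CO₃²⁻] = (Ksp/[Ce³⁺]^2)^(1/3) = 3.13×10⁻¹¹ M
The smaller threshold [CO₃²⁻] is reached first, so PbCO₃ precipitates first.

PbCO₃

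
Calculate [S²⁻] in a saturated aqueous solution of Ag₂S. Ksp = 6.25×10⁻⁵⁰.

Ag₂S(s) ⇌ 2 Ag⁺(aq) + S²⁻(aq)
With molar solubility s: [Ag⁺] = 2s, [S²⁻] = s.
Ksp = [Ag⁺]^2[S²⁻] = (2s)^2 · s = 4s^3 = 6.25×10⁻⁵⁰
s = 2.50×10⁻¹⁷ mol/L
[S²⁻] = s = 2.50×10⁻¹⁷ mol/L

2.50×10⁻¹⁷ M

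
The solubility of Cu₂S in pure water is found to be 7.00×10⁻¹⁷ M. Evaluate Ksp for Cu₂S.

Cu₂S(s) ⇌ 2 Cu⁺(aq) + S²⁻(aq)
Let s be the molar solubility. Then [Cu⁺] = 2s and [S²⁻] = s.
Ksp = [Cu⁺]^2[S²⁻] = (2s)^2 · s = 4s^3
Ksp = 4 × (7.00×10⁻¹⁷)^3 = 1.37×10⁻⁴⁸

Ksp = 1.37×10⁻⁴⁸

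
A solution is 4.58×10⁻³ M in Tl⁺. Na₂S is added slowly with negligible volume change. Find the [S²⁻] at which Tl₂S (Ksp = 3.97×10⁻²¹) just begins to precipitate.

1.89×10⁻¹⁶ M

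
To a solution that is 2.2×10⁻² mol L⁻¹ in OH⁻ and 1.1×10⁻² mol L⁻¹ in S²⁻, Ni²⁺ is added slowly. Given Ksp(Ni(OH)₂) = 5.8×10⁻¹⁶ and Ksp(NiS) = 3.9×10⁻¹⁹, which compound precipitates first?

Each salt precipitates once Q = Ksp for that salt.
For Ni(OH)₂: [Ni²⁺] = (Ksp/[OH⁻]^2) = 1.2×10⁻¹² mol L⁻¹
For NiS: [Ni²⁺] = (Ksp/[S²⁻]) = 3.5×10⁻¹⁷ mol L⁻¹
Since NiS needs less Ni²⁺ to reach saturation, it precipitates first.

NiS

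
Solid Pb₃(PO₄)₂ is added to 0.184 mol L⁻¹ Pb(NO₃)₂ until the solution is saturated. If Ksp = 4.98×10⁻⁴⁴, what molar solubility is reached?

Pb₃(PO₄)₂(s) ⇌ 3 Pb²⁺(aq) + 2 PO₄³⁻(aq)
The solution already contains Pb²⁺ at 0.184 mol L⁻¹. Let s be the molar solubility of Pb₃(PO₄)₂.
[Pb²⁺] ≈ 0.184 mol L⁻¹ (common ion dominates); [PO₄³⁻] = 2s.
Ksp = [Pb²⁺]^3[PO₄³⁻]^2 = (0.184)^3(2s)^2
(2s)^2 = 4.98×10⁻⁴⁴ / (0.184)^3 = 7.99×10⁻⁴²
s = 1.41×10⁻²¹ mol L⁻¹

1.41×10⁻²¹ M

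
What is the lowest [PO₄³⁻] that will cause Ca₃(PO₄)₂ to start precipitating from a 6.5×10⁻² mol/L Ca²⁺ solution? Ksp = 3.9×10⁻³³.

3.8×10⁻¹⁵ M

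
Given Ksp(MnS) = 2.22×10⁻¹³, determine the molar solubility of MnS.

4.71×10⁻⁷ M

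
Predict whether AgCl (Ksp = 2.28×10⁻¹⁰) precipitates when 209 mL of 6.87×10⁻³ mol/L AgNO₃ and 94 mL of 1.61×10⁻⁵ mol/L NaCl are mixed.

Yes

After mixing, V = 209 mL + 94 mL = 303 mL.
[Ag⁺] = (6.87×10⁻³)(209)/303 = 4.74×10⁻³ mol/L
[Cl⁻] = (1.61×10⁻⁵)(94)/303 = 4.99×10⁻⁶ mol/L
Q = [Ag⁺][Cl⁻] = 2.37×10⁻⁸
Because Q > Ksp (2.37×10⁻⁸ vs 2.28×10⁻¹⁰), a precipitate of AgCl forms.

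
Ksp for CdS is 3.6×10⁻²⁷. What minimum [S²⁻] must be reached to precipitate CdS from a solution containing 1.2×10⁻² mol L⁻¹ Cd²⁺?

Each salt precipitates once Q = Ksp for that salt.
CdS(s) ⇌ Cd²⁺(aq) + S²⁻(aq)
Ksp = [Cd²⁺][S²⁻] = [S²⁻](1.2×10⁻²)
[S²⁻] = 3.6×10⁻²⁷ / (1.2×10⁻²) = 3.0×10⁻²⁵
[S²⁻] = 3.0×10⁻²⁵ mol L⁻¹

3.0×10⁻²⁵ M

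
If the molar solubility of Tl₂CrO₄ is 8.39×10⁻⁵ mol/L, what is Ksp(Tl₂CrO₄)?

Tl₂CrO₄(s) ⇌ 2 Tl⁺(aq) + CrO₄²⁻(aq)
Call the molar solubility s, so that [Tl⁺] = 2s and [CrO₄²⁻] = s.
Ksp = [Tl⁺]^2[CrO₄²⁻] = (2s)^2 · s = 4s^3
Ksp = 4 × (8.39×10⁻⁵)^3 = 2.36×10⁻¹²

Ksp = 2.36×10⁻¹²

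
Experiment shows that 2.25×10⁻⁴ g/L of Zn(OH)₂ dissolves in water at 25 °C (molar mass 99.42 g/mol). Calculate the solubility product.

Ksp = 4.64×10⁻¹⁷

Molar solubility s = (2.25×10⁻⁴ g/L) / (99.42 g/mol) = 2.2631×10⁻⁶ mol/L
Zn(OH)₂(s) ⇌ Zn²⁺(aq) + 2 OH⁻(aq)
Call the molar solubility s, so that [Zn²⁺] = s and [OH⁻] = 2s.
Ksp = [Zn²⁺][OH⁻]^2 = s · (2s)^2 = 4s^3
Ksp = 4 × (2.2631×10⁻⁶)^3 = 4.64×10⁻¹⁷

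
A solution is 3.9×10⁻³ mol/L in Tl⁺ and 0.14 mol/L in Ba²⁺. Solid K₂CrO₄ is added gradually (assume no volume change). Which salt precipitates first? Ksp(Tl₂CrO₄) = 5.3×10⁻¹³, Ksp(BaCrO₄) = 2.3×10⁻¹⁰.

The threshold for precipitation is Q = Ksp.
For Tl₂CrO₄: [CrO₄²⁻] = (Ksp/[Tl⁺]^2) = 3.5×10⁻⁸ mol/L
For BaCrO₄: [CrO₄²⁻] = (Ksp/[Ba²⁺]) = 1.6×10⁻⁹ mol/L
Since BaCrO₄ needs less CrO₄²⁻ to reach saturation, it precipitates first.

BaCrO₄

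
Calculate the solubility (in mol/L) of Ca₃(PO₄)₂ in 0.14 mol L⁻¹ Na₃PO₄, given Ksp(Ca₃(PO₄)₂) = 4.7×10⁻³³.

Ca₃(PO₄)₂(s) ⇌ 3 Ca²⁺(aq) + 2 PO₄³⁻(aq)
PO₄³⁻ is already present at 0.14 mol L⁻¹. If s mol/L of Ca₃(PO₄)₂ dissolves, [Ca²⁺] = 3s while [PO₄³⁻] ≈ 0.14 mol L⁻¹.
Ksp = [Ca²⁺]^3[PO₄³⁻]^2 = (3s)^3(0.14)^2
(3s)^3 = 4.7×10⁻³³ / (0.14)^2 = 2.4×10⁻³¹
s = 2.1×10⁻¹¹ mol L⁻¹

2.1×10⁻¹¹ M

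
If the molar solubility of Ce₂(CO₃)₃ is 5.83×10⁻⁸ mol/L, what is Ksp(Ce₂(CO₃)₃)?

Ce₂(CO₃)₃(s) ⇌ 2 Ce³⁺(aq) + 3 CO₃²⁻(aq)
For each mole of Ce₂(CO₃)₃ that dissolves per liter, [Ce³⁺] = 2s and [CO₃²⁻] = 3s; let s denote this solubility.
Ksp = [Ce³⁺]^2[CO₃²⁻]^3 = (2s)^2 · (3s)^3 = 108s^5
Ksp = 108 × (5.83×10⁻⁸)^5 = 7.27×10⁻³⁵

Ksp = 7.27×10⁻³⁵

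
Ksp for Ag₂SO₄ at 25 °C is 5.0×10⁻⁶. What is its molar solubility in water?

1.1×10⁻² M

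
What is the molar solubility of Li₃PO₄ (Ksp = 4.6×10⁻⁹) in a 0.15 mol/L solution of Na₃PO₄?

Li₃PO₄(s) ⇌ 3 Li⁺(aq) + PO₄³⁻(aq)
Let s be the solubility of Li₃PO₄ here. The common ion gives [PO₄³⁻] ≈ 0.15 mol/L, and [Li⁺] = 3s.
Ksp = [Li⁺]^3[PO₄³⁻] = (3s)^3(0.15)
(3s)^3 = 4.6×10⁻⁹ / (0.15) = 3.1×10⁻⁸
s = 1.0×10⁻³ mol/L

1.0×10⁻³ M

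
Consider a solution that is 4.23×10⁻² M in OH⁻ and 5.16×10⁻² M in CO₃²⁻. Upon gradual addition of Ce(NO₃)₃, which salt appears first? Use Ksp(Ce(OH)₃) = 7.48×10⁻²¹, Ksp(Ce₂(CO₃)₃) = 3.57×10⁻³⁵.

Precipitation of each salt begins when its ion product equals Ksp.
For Ce(OH)₃: [Ce³⁺] = (Ksp/[OH⁻]^3) = 9.88×10⁻¹⁷ M
For Ce₂(CO₃)₃: [Ce³⁺] = (Ksp/[CO₃²⁻]^3)^(1/2) = 5.10×10⁻¹⁶ M
The smaller threshold [Ce³⁺] is reached first, so Ce(OH)₃ precipitates first.

Ce(OH)₃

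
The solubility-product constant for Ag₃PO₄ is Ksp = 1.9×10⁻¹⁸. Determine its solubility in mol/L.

Ag₃PO₄(s) ⇌ 3 Ag⁺(aq) + PO₄³⁻(aq)
Call the molar solubility s, so that [Ag⁺] = 3s and [PO₄³⁻] = s.
Ksp = [Ag⁺]^3[PO₄³⁻] = (3s)^3 · s = 27s^4
27s^4 = 1.9×10⁻¹⁸  ⇒  s^4 = 7.0×10⁻²⁰
s = 1.6×10⁻⁵ mol/L

1.6×10⁻⁵ M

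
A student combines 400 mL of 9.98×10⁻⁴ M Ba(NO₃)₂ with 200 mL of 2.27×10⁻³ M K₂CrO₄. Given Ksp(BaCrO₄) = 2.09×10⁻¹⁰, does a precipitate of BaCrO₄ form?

The combined volume is 600 mL.
[Ba²⁺] = (9.98×10⁻⁴)(400)/600 = 6.65×10⁻⁴ M
[CrO₄²⁻] = (2.27×10⁻³)(200)/600 = 7.57×10⁻⁴ M
Q = [Ba²⁺][CrO₄²⁻] = 5.03×10⁻⁷
Q = 5.03×10⁻⁷ > Ksp = 2.09×10⁻¹⁰, so the solution is supersaturated and BaCrO₄ precipitates.

Yes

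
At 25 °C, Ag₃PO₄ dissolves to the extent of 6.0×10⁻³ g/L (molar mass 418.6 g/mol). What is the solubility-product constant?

s = (6.0×10⁻³ g L⁻¹)/(418.6 g mol⁻¹) = 1.433×10⁻⁵ M
Ag₃PO₄(s) ⇌ 3 Ag⁺(aq) + PO₄³⁻(aq)
Let s be the molar solubility. Then [Ag⁺] = 3s and [PO₄³⁻] = s.
Ksp = [Ag⁺]^3[PO₄³⁻] = (3s)^3 · s = 27s^4
Ksp = 27 × (1.433×10⁻⁵)^4 = 1.1×10⁻¹⁸

Ksp = 1.1×10⁻¹⁸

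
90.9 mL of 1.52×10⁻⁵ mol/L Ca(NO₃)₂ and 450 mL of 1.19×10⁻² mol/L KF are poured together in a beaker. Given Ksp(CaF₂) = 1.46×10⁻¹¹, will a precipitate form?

Yes

Total volume after mixing = 90.9 + 450 = 540.9 mL.
[Ca²⁺] = (1.52×10⁻⁵)(90.9)/540.9 = 2.55×10⁻⁶ mol/L
[F⁻] = (1.19×10⁻²)(450)/540.9 = 9.90×10⁻³ mol/L
Q = [Ca²⁺][F⁻]^2 = 2.50×10⁻¹⁰
Because Q > Ksp (2.50×10⁻¹⁰ vs 1.46×10⁻¹¹), a precipitate of CaF₂ forms.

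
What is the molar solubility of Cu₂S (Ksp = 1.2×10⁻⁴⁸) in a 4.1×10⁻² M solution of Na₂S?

2.7×10⁻²⁴ M

Cu₂S(s) ⇌ 2 Cu⁺(aq) + S²⁻(aq)
The solution already contains S²⁻ at 4.1×10⁻² M. Let s be the molar solubility of Cu₂S.
[S²⁻] ≈ 4.1×10⁻² M (common ion dominates); [Cu⁺] = 2s.
Ksp = [Cu⁺]^2[S²⁻] = (2s)^2(4.1×10⁻²)
(2s)^2 = 1.2×10⁻⁴⁸ / (4.1×10⁻²) = 2.9×10⁻⁴⁷
s = 2.7×10⁻²⁴ M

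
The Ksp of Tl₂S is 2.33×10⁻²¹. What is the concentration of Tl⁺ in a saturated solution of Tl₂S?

1.67×10⁻⁷ M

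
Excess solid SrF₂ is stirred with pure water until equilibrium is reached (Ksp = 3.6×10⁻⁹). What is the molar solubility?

SrF₂(s) ⇌ Sr²⁺(aq) + 2 F⁻(aq)
For each mole of SrF₂ that dissolves per liter, [Sr²⁺] = s and [F⁻] = 2s; let s denote this solubility.
Ksp = [Sr²⁺][F⁻]^2 = s · (2s)^2 = 4s^3
4s^3 = 3.6×10⁻⁹  ⇒  s^3 = 9.0×10⁻¹⁰
s = 9.7×10⁻⁴ mol/L

9.7×10⁻⁴ M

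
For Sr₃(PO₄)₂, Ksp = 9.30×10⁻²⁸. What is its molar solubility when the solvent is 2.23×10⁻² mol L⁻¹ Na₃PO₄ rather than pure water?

4.11×10⁻⁹ M

Sr₃(PO₄)₂(s) ⇌ 3 Sr²⁺(aq) + 2 PO₄³⁻(aq)
PO₄³⁻ is already present at 2.23×10⁻² mol L⁻¹. If s mol/L of Sr₃(PO₄)₂ dissolves, [Sr²⁺] = 3s while [PO₄³⁻] ≈ 2.23×10⁻² mol L⁻¹.
Ksp = [Sr²⁺]^3[PO₄³⁻]^2 = (3s)^3(2.23×10⁻²)^2
(3s)^3 = 9.30×10⁻²⁸ / (2.23×10⁻²)^2 = 1.87×10⁻²⁴
s = 4.11×10⁻⁹ mol L⁻¹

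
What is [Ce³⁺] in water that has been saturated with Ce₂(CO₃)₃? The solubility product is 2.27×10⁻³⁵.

Ce₂(CO₃)₃(s) ⇌ 2 Ce³⁺(aq) + 3 CO₃²⁻(aq)
For each mole of Ce₂(CO₃)₃ that dissolves per liter, [Ce³⁺] = 2s and [CO₃²⁻] = 3s; let s denote this solubility.
Ksp = [Ce³⁺]^2[CO₃²⁻]^3 = (2s)^2 · (3s)^3 = 108s^5 = 2.27×10⁻³⁵
s = 4.62×10⁻⁸ mol/L
[Ce³⁺] = 2s = 9.24×10⁻⁸ mol/L

9.24×10⁻⁸ M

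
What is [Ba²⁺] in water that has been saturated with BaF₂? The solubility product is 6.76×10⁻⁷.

BaF₂(s) ⇌ Ba²⁺(aq) + 2 F⁻(aq)
With molar solubility s: [Ba²⁺] = s, [F⁻] = 2s.
Ksp = [Ba²⁺][F⁻]^2 = s · (2s)^2 = 4s^3 = 6.76×10⁻⁷
s = 5.53×10⁻³ mol/L
[Ba²⁺] = s = 5.53×10⁻³ mol/L

5.53×10⁻³ M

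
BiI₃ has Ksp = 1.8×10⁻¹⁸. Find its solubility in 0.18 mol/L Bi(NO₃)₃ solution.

BiI₃(s) ⇌ Bi³⁺(aq) + 3 I⁻(aq)
The solution already contains Bi³⁺ at 0.18 mol/L. Let s be the molar solubility of BiI₃.
[Bi³⁺] ≈ 0.18 mol/L (common ion dominates); [I⁻] = 3s.
Ksp = [Bi³⁺][I⁻]^3 = (0.18)(3s)^3
(3s)^3 = 1.8×10⁻¹⁸ / (0.18) = 1.0×10⁻¹⁷
s = 7.2×10⁻⁷ mol/L

7.2×10⁻⁷ M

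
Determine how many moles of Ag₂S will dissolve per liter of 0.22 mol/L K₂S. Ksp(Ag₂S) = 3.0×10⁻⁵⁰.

1.8×10⁻²⁵ M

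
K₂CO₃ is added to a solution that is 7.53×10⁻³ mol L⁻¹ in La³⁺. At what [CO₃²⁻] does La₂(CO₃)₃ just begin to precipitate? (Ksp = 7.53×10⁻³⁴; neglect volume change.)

2.37×10⁻¹⁰ M

A salt starts to precipitate once the ion product Q reaches its Ksp.
La₂(CO₃)₃(s) ⇌ 2 La³⁺(aq) + 3 CO₃²⁻(aq)
Ksp = [La³⁺]^2[CO₃²⁻]^3 = [CO₃²⁻]^3(7.53×10⁻³)^2
[CO₃²⁻]^3 = 7.53×10⁻³⁴ / (7.53×10⁻³)^2 = 1.33×10⁻²⁹
[CO₃²⁻] = 2.37×10⁻¹⁰ mol L⁻¹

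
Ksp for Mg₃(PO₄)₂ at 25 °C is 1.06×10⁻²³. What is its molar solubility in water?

9.96×10⁻⁶ M

Mg₃(PO₄)₂(s) ⇌ 3 Mg²⁺(aq) + 2 PO₄³⁻(aq)
Call the molar solubility s, so that [Mg²⁺] = 3s and [PO₄³⁻] = 2s.
Ksp = [Mg²⁺]^3[PO₄³⁻]^2 = (3s)^3 · (2s)^2 = 108s^5
108s^5 = 1.06×10⁻²³  ⇒  s^5 = 9.81×10⁻²⁶
Taking the 5th root, s = 9.96×10⁻⁶ M.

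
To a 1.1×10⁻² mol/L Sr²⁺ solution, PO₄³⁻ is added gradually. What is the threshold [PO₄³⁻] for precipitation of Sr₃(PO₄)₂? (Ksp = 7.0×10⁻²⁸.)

2.3×10⁻¹¹ M

Precipitation begins when Q = Ksp.
Sr₃(PO₄)₂(s) ⇌ 3 Sr²⁺(aq) + 2 PO₄³⁻(aq)
Ksp = [Sr²⁺]^3[PO₄³⁻]^2 = [PO₄³⁻]^2(1.1×10⁻²)^3
[PO₄³⁻]^2 = 7.0×10⁻²⁸ / (1.1×10⁻²)^3 = 5.3×10⁻²²
[PO₄³⁻] = 2.3×10⁻¹¹ mol/L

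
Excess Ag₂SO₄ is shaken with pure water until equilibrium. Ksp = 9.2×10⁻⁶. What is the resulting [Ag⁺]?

2.6×10⁻² M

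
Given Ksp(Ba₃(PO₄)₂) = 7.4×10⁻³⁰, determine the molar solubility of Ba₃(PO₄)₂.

Ba₃(PO₄)₂(s) ⇌ 3 Ba²⁺(aq) + 2 PO₄³⁻(aq)
Call the molar solubility s, so that [Ba²⁺] = 3s and [PO₄³⁻] = 2s.
Ksp = [Ba²⁺]^3[PO₄³⁻]^2 = (3s)^3 · (2s)^2 = 108s^5
108s^5 = 7.4×10⁻³⁰  ⇒  s^5 = 6.9×10⁻³²
s = (6.9×10⁻³²)^(1/5) = 5.9×10⁻⁷ mol/L

5.9×10⁻⁷ M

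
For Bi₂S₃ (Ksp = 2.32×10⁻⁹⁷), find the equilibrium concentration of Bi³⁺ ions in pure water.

Bi₂S₃(s) ⇌ 2 Bi³⁺(aq) + 3 S²⁻(aq)
Call the molar solubility s, so that [Bi³⁺] = 2s and [S²⁻] = 3s.
Ksp = [Bi³⁺]^2[S²⁻]^3 = (2s)^2 · (3s)^3 = 108s^5 = 2.32×10⁻⁹⁷
s = 1.85×10⁻²⁰ mol/L
[Bi³⁺] = 2s = 3.69×10⁻²⁰ mol/L

3.69×10⁻²⁰ M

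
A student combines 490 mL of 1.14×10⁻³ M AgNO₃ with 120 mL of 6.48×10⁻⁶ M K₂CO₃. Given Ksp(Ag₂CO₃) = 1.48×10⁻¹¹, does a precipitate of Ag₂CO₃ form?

No

Total volume after mixing = 490 + 120 = 610 mL.
[Ag⁺] = (1.14×10⁻³)(490)/610 = 9.16×10⁻⁴ M
[CO₃²⁻] = (6.48×10⁻⁶)(120)/610 = 1.27×10⁻⁶ M
Q = [Ag⁺]^2[CO₃²⁻] = 1.07×10⁻¹²
Q = 1.07×10⁻¹² < Ksp = 1.48×10⁻¹¹, so the solution is unsaturated and no precipitate forms.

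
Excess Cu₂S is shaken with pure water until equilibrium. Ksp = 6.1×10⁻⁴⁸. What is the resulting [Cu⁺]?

Cu₂S(s) ⇌ 2 Cu⁺(aq) + S²⁻(aq)
If s mol/L of Cu₂S dissolves, [Cu⁺] = 2s and [S²⁻] = s.
Ksp = [Cu⁺]^2[S²⁻] = (2s)^2 · s = 4s^3 = 6.1×10⁻⁴⁸
s = 1.2×10⁻¹⁶ mol/L
[Cu⁺] = 2s = 2.3×10⁻¹⁶ mol/L

2.3×10⁻¹⁶ M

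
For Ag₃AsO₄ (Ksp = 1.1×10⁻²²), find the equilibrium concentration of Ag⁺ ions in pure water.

Ag₃AsO₄(s) ⇌ 3 Ag⁺(aq) + AsO₄³⁻(aq)
Let s be the molar solubility. Then [Ag⁺] = 3s and [AsO₄³⁻] = s.
Ksp = [Ag⁺]^3[AsO₄³⁻] = (3s)^3 · s = 27s^4 = 1.1×10⁻²²
s = 1.4×10⁻⁶ mol/L
[Ag⁺] = 3s = 4.3×10⁻⁶ mol/L

4.3×10⁻⁶ M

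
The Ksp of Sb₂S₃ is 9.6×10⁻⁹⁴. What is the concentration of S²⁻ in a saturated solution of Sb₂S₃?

Sb₂S₃(s) ⇌ 2 Sb³⁺(aq) + 3 S²⁻(aq)
If s mol/L of Sb₂S₃ dissolves, [Sb³⁺] = 2s and [S²⁻] = 3s.
Ksp = [Sb³⁺]^2[S²⁻]^3 = (2s)^2 · (3s)^3 = 108s^5 = 9.6×10⁻⁹⁴
s = 9.8×10⁻²⁰ M
[S²⁻] = 3s = 2.9×10⁻¹⁹ M

2.9×10⁻¹⁹ M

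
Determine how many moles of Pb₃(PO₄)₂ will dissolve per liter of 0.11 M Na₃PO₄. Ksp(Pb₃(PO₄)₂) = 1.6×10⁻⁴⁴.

Pb₃(PO₄)₂(s) ⇌ 3 Pb²⁺(aq) + 2 PO₄³⁻(aq)
Let s be the solubility of Pb₃(PO₄)₂ here. The common ion gives [PO₄³⁻] ≈ 0.11 M, and [Pb²⁺] = 3s.
Ksp = [Pb²⁺]^3[PO₄³⁻]^2 = (3s)^3(0.11)^2
(3s)^3 = 1.6×10⁻⁴⁴ / (0.11)^2 = 1.3×10⁻⁴²
s = 3.7×10⁻¹⁵ M

3.7×10⁻¹⁵ M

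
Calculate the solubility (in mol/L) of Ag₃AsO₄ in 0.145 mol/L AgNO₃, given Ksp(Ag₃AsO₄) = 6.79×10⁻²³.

Ag₃AsO₄(s) ⇌ 3 Ag⁺(aq) + AsO₄³⁻(aq)
Let s be the solubility of Ag₃AsO₄ here. The common ion gives [Ag⁺] ≈ 0.145 mol/L, and [AsO₄³⁻] = s.
Ksp = [Ag⁺]^3[AsO₄³⁻] = (0.145)^3s
s = 6.79×10⁻²³ / (0.145)^3 = 2.23×10⁻²⁰
s = 2.23×10⁻²⁰ mol/L

2.23×10⁻²⁰ M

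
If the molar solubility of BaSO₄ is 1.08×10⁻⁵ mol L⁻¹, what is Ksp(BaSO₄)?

Ksp = 1.17×10⁻¹⁰

BaSO₄(s) ⇌ Ba²⁺(aq) + SO₄²⁻(aq)
For each mole of BaSO₄ that dissolves per liter, [Ba²⁺] = s and [SO₄²⁻] = s; let s denote this solubility.
Ksp = [Ba²⁺][SO₄²⁻] = s · s = s^2
Ksp = (1.08×10⁻⁵)^2 = 1.17×10⁻¹⁰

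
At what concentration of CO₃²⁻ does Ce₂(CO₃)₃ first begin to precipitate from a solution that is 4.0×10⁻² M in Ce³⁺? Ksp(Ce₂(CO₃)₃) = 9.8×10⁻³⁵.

A salt starts to precipitate once the ion product Q reaches its Ksp.
Ce₂(CO₃)₃(s) ⇌ 2 Ce³⁺(aq) + 3 CO₃²⁻(aq)
Ksp = [Ce³⁺]^2[CO₃²⁻]^3 = [CO₃²⁻]^3(4.0×10⁻²)^2
[CO₃²⁻]^3 = 9.8×10⁻³⁵ / (4.0×10⁻²)^2 = 6.1×10⁻³²
[CO₃²⁻] = 3.9×10⁻¹¹ M

3.9×10⁻¹¹ M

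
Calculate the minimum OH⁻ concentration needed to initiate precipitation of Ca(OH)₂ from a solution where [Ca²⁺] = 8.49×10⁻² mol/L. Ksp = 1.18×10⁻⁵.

1.18×10⁻² M

A salt starts to precipitate once the ion product Q reaches its Ksp.
Ca(OH)₂(s) ⇌ Ca²⁺(aq) + 2 OH⁻(aq)
Ksp = [Ca²⁺][OH⁻]^2 = [OH⁻]^2(8.49×10⁻²)
[OH⁻]^2 = 1.18×10⁻⁵ / (8.49×10⁻²) = 1.39×10⁻⁴
[OH⁻] = 1.18×10⁻² mol/L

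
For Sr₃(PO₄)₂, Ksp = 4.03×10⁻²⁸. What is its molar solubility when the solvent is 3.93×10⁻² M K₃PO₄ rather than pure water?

Sr₃(PO₄)₂(s) ⇌ 3 Sr²⁺(aq) + 2 PO₄³⁻(aq)
The solution already contains PO₄³⁻ at 3.93×10⁻² M. Let s be the molar solubility of Sr₃(PO₄)₂.
[PO₄³⁻] ≈ 3.93×10⁻² M (common ion dominates); [Sr²⁺] = 3s.
Ksp = [Sr²⁺]^3[PO₄³⁻]^2 = (3s)^3(3.93×10⁻²)^2
(3s)^3 = 4.03×10⁻²⁸ / (3.93×10⁻²)^2 = 2.61×10⁻²⁵
s = 2.13×10⁻⁹ M

2.13×10⁻⁹ M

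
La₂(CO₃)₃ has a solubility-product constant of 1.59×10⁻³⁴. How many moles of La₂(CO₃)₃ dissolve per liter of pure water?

La₂(CO₃)₃(s) ⇌ 2 La³⁺(aq) + 3 CO₃²⁻(aq)
For each mole of La₂(CO₃)₃ that dissolves per liter, [La³⁺] = 2s and [CO₃²⁻] = 3s; let s denote this solubility.
Ksp = [La³⁺]^2[CO₃²⁻]^3 = (2s)^2 · (3s)^3 = 108s^5
108s^5 = 1.59×10⁻³⁴  ⇒  s^5 = 1.47×10⁻³⁶
s = (1.47×10⁻³⁶)^(1/5) = 6.82×10⁻⁸ M

6.82×10⁻⁸ M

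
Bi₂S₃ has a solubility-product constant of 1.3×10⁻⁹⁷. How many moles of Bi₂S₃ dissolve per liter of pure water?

1.6×10⁻²⁰ M

Bi₂S₃(s) ⇌ 2 Bi³⁺(aq) + 3 S²⁻(aq)
With molar solubility s: [Bi³⁺] = 2s, [S²⁻] = 3s.
Ksp = [Bi³⁺]^2[S²⁻]^3 = (2s)^2 · (3s)^3 = 108s^5
108s^5 = 1.3×10⁻⁹⁷  ⇒  s^5 = 1.2×10⁻⁹⁹
Taking the 5th root, s = 1.6×10⁻²⁰ mol/L.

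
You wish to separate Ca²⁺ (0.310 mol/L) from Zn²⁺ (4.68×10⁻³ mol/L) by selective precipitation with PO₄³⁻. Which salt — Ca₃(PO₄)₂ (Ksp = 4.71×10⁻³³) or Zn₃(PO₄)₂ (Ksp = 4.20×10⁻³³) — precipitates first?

The threshold for precipitation is Q = Ksp.
For Ca₃(PO₄)₂: [PO₄³⁻] = (Ksp/[Ca²⁺]^3)^(1/2) = 3.98×10⁻¹⁶ mol/L
For Zn₃(PO₄)₂: [PO₄³⁻] = (Ksp/[Zn²⁺]^3)^(1/2) = 2.02×10⁻¹³ mol/L
Ca₃(PO₄)₂ requires the lower [PO₄³⁻], so it precipitates first.

Ca₃(PO₄)₂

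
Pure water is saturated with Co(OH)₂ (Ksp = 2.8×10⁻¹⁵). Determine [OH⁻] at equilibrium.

1.8×10⁻⁵ M

Co(OH)₂(s) ⇌ Co²⁺(aq) + 2 OH⁻(aq)
For each mole of Co(OH)₂ that dissolves per liter, [Co²⁺] = s and [OH⁻] = 2s; let s denote this solubility.
Ksp = [Co²⁺][OH⁻]^2 = s · (2s)^2 = 4s^3 = 2.8×10⁻¹⁵
s = 8.9×10⁻⁶ mol/L
[OH⁻] = 2s = 1.8×10⁻⁵ mol/L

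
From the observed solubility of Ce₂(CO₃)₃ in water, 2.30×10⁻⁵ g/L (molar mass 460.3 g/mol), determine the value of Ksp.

Molar solubility s = (2.30×10⁻⁵ g/L) / (460.3 g/mol) = 4.9967×10⁻⁸ mol/L
Ce₂(CO₃)₃(s) ⇌ 2 Ce³⁺(aq) + 3 CO₃²⁻(aq)
Let s be the molar solubility. Then [Ce³⁺] = 2s and [CO₃²⁻] = 3s.
Ksp = [Ce³⁺]^2[CO₃²⁻]^3 = (2s)^2 · (3s)^3 = 108s^5
Ksp = 108 × (4.9967×10⁻⁸)^5 = 3.36×10⁻³⁵

Ksp = 3.36×10⁻³⁵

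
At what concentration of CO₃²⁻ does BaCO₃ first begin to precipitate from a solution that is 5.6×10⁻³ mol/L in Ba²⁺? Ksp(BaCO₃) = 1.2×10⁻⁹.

2.1×10⁻⁷ M

Each salt precipitates once Q = Ksp for that salt.
BaCO₃(s) ⇌ Ba²⁺(aq) + CO₃²⁻(aq)
Ksp = [Ba²⁺][CO₃²⁻] = [CO₃²⁻](5.6×10⁻³)
[CO₃²⁻] = 1.2×10⁻⁹ / (5.6×10⁻³) = 2.1×10⁻⁷
[CO₃²⁻] = 2.1×10⁻⁷ mol/L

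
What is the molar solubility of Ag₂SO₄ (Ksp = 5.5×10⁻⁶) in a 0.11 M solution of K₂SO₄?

Ag₂SO₄(s) ⇌ 2 Ag⁺(aq) + SO₄²⁻(aq)
The solution already contains SO₄²⁻ at 0.11 M. Let s be the molar solubility of Ag₂SO₄.
[SO₄²⁻] ≈ 0.11 M (common ion dominates); [Ag⁺] = 2s.
Ksp = [Ag⁺]^2[SO₄²⁻] = (2s)^2(0.11)
(2s)^2 = 5.5×10⁻⁶ / (0.11) = 5.0×10⁻⁵
s = 3.5×10⁻³ M

3.5×10⁻³ M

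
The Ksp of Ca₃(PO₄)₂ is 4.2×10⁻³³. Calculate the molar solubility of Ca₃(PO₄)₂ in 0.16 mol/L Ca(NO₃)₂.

5.1×10⁻¹⁶ M

Ca₃(PO₄)₂(s) ⇌ 3 Ca²⁺(aq) + 2 PO₄³⁻(aq)
Let s be the solubility of Ca₃(PO₄)₂ here. The common ion gives [Ca²⁺] ≈ 0.16 mol/L, and [PO₄³⁻] = 2s.
Ksp = [Ca²⁺]^3[PO₄³⁻]^2 = (0.16)^3(2s)^2
(2s)^2 = 4.2×10⁻³³ / (0.16)^3 = 1.0×10⁻³⁰
s = 5.1×10⁻¹⁶ mol/L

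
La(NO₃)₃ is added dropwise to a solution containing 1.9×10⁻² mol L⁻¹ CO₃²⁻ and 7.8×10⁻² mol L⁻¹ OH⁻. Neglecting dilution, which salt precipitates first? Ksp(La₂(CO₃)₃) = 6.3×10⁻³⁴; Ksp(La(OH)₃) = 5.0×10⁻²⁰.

La(OH)₃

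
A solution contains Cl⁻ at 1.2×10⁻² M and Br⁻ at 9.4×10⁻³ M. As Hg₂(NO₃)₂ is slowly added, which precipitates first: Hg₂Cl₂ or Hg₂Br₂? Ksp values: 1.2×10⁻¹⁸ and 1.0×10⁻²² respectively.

Precipitation begins when Q = Ksp.
For Hg₂Cl₂: [Hg₂²⁺] = (Ksp/[Cl⁻]^2) = 8.3×10⁻¹⁵ M
For Hg₂Br₂: [Hg₂²⁺] = (Ksp/[Br⁻]^2) = 1.1×10⁻¹⁸ M
Hg₂Br₂ requires the lower [Hg₂²⁺], so it precipitates first.

Hg₂Br₂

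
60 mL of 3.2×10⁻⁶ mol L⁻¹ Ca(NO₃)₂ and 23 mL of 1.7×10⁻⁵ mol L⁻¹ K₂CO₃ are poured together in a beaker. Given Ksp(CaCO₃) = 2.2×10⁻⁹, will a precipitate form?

The combined volume is 83 mL.
[Ca²⁺] = (3.2×10⁻⁶)(60)/83 = 2.3×10⁻⁶ mol L⁻¹
[CO₃²⁻] = (1.7×10⁻⁵)(23)/83 = 4.7×10⁻⁶ mol L⁻¹
Q = [Ca²⁺][CO₃²⁻] = 1.1×10⁻¹¹
Since Q (1.1×10⁻¹¹) is less than Ksp (2.2×10⁻⁹), no CaCO₃ precipitates.

No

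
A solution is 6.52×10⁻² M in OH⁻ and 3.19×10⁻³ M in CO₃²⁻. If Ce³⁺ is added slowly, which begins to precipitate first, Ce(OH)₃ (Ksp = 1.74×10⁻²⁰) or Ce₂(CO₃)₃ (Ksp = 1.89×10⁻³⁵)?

Ce(OH)₃

A salt starts to precipitate once the ion product Q reaches its Ksp.
For Ce(OH)₃: [Ce³⁺] = (Ksp/[OH⁻]^3) = 6.28×10⁻¹⁷ M
For Ce₂(CO₃)₃: [Ce³⁺] = (Ksp/[CO₃²⁻]^3)^(1/2) = 2.41×10⁻¹⁴ M
Ce(OH)₃ requires the lower [Ce³⁺], so it precipitates first.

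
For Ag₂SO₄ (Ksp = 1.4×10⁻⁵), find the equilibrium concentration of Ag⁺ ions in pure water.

Ag₂SO₄(s) ⇌ 2 Ag⁺(aq) + SO₄²⁻(aq)
With molar solubility s: [Ag⁺] = 2s, [SO₄²⁻] = s.
Ksp = [Ag⁺]^2[SO₄²⁻] = (2s)^2 · s = 4s^3 = 1.4×10⁻⁵
s = 1.5×10⁻² mol L⁻¹
[Ag⁺] = 2s = 3.0×10⁻² mol L⁻¹

3.0×10⁻² M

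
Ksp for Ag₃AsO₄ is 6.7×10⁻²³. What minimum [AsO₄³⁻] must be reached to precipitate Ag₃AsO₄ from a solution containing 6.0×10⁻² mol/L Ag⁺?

3.1×10⁻¹⁹ M

Precipitation of each salt begins when its ion product equals Ksp.
Ag₃AsO₄(s) ⇌ 3 Ag⁺(aq) + AsO₄³⁻(aq)
Ksp = [Ag⁺]^3[AsO₄³⁻] = [AsO₄³⁻](6.0×10⁻²)^3
[AsO₄³⁻] = 6.7×10⁻²³ / (6.0×10⁻²)^3 = 3.1×10⁻¹⁹
[AsO₄³⁻] = 3.1×10⁻¹⁹ mol/L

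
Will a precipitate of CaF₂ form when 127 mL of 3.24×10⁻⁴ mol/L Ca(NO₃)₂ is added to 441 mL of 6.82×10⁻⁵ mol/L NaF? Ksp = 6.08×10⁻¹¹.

No

The combined volume is 568 mL.
[Ca²⁺] = (3.24×10⁻⁴)(127)/568 = 7.24×10⁻⁵ mol/L
[F⁻] = (6.82×10⁻⁵)(441)/568 = 5.30×10⁻⁵ mol/L
Q = [Ca²⁺][F⁻]^2 = 2.03×10⁻¹³
Q = 2.03×10⁻¹³ < Ksp = 6.08×10⁻¹¹, so the solution is unsaturated and no precipitate forms.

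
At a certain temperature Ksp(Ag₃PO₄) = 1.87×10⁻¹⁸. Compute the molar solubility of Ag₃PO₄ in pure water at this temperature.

1.62×10⁻⁵ M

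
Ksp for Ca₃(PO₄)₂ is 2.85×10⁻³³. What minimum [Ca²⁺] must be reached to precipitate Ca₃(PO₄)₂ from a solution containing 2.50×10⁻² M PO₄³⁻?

Precipitation begins when Q = Ksp.
Ca₃(PO₄)₂(s) ⇌ 3 Ca²⁺(aq) + 2 PO₄³⁻(aq)
Ksp = [Ca²⁺]^3[PO₄³⁻]^2 = [Ca²⁺]^3(2.50×10⁻²)^2
[Ca²⁺]^3 = 2.85×10⁻³³ / (2.50×10⁻²)^2 = 4.56×10⁻³⁰
[Ca²⁺] = 1.66×10⁻¹⁰ M

1.66×10⁻¹⁰ M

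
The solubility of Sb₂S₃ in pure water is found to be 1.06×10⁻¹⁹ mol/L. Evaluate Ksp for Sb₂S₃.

Sb₂S₃(s) ⇌ 2 Sb³⁺(aq) + 3 S²⁻(aq)
If s mol/L of Sb₂S₃ dissolves, [Sb³⁺] = 2s and [S²⁻] = 3s.
Ksp = [Sb³⁺]^2[S²⁻]^3 = (2s)^2 · (3s)^3 = 108s^5
Ksp = 108 × (1.06×10⁻¹⁹)^5 = 1.45×10⁻⁹³

Ksp = 1.45×10⁻⁹³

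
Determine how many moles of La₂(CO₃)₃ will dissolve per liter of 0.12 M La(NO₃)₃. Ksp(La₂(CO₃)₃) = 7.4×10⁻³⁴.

1.2×10⁻¹¹ M

La₂(CO₃)₃(s) ⇌ 2 La³⁺(aq) + 3 CO₃²⁻(aq)
With La³⁺ already at 0.12 M and s small, take [La³⁺] ≈ 0.12 M and [CO₃²⁻] = 3s.
Ksp = [La³⁺]^2[CO₃²⁻]^3 = (0.12)^2(3s)^3
(3s)^3 = 7.4×10⁻³⁴ / (0.12)^2 = 5.1×10⁻³²
s = 1.2×10⁻¹¹ M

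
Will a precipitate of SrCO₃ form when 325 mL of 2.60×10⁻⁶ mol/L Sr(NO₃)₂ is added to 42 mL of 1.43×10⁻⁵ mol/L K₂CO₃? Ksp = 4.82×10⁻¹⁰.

No

After mixing, V = 325 mL + 42 mL = 367 mL.
[Sr²⁺] = (2.60×10⁻⁶)(325)/367 = 2.30×10⁻⁶ mol/L
[CO₃²⁻] = (1.43×10⁻⁵)(42)/367 = 1.64×10⁻⁶ mol/L
Q = [Sr²⁺][CO₃²⁻] = 3.77×10⁻¹²
Q = 3.77×10⁻¹² < Ksp = 4.82×10⁻¹⁰, so the solution is unsaturated and no precipitate forms.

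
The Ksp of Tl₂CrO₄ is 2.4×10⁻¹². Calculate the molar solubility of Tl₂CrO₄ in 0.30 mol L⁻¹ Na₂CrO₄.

Tl₂CrO₄(s) ⇌ 2 Tl⁺(aq) + CrO₄²⁻(aq)
The solution already contains CrO₄²⁻ at 0.30 mol L⁻¹. Let s be the molar solubility of Tl₂CrO₄.
[CrO₄²⁻] ≈ 0.30 mol L⁻¹ (common ion dominates); [Tl⁺] = 2s.
Ksp = [Tl⁺]^2[CrO₄²⁻] = (2s)^2(0.30)
(2s)^2 = 2.4×10⁻¹² / (0.30) = 8.0×10⁻¹²
s = 1.4×10⁻⁶ mol L⁻¹

1.4×10⁻⁶ M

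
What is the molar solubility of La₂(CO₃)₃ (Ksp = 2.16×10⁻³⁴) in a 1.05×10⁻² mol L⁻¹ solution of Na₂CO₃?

6.83×10⁻¹⁵ M

La₂(CO₃)₃(s) ⇌ 2 La³⁺(aq) + 3 CO₃²⁻(aq)
CO₃²⁻ is already present at 1.05×10⁻² mol L⁻¹. If s mol/L of La₂(CO₃)₃ dissolves, [La³⁺] = 2s while [CO₃²⁻] ≈ 1.05×10⁻² mol L⁻¹.
Ksp = [La³⁺]^2[CO₃²⁻]^3 = (2s)^2(1.05×10⁻²)^3
(2s)^2 = 2.16×10⁻³⁴ / (1.05×10⁻²)^3 = 1.87×10⁻²⁸
s = 6.83×10⁻¹⁵ mol L⁻¹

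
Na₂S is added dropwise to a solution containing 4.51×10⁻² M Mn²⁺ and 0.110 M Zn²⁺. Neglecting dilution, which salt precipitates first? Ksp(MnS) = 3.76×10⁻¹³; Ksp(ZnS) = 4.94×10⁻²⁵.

ZnS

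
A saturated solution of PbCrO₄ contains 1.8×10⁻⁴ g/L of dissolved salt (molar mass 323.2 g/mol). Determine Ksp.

Ksp = 3.1×10⁻¹³

s = (1.8×10⁻⁴ g L⁻¹)/(323.2 g mol⁻¹) = 5.569×10⁻⁷ M
PbCrO₄(s) ⇌ Pb²⁺(aq) + CrO₄²⁻(aq)
Call the molar solubility s, so that [Pb²⁺] = s and [CrO₄²⁻] = s.
Ksp = [Pb²⁺][CrO₄²⁻] = s · s = s^2
Ksp = (5.569×10⁻⁷)^2 = 3.1×10⁻¹³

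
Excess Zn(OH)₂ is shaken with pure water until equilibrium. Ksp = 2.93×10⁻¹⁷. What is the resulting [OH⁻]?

Zn(OH)₂(s) ⇌ Zn²⁺(aq) + 2 OH⁻(aq)
With molar solubility s: [Zn²⁺] = s, [OH⁻] = 2s.
Ksp = [Zn²⁺][OH⁻]^2 = s · (2s)^2 = 4s^3 = 2.93×10⁻¹⁷
s = 1.94×10⁻⁶ M
[OH⁻] = 2s = 3.88×10⁻⁶ M

3.88×10⁻⁶ M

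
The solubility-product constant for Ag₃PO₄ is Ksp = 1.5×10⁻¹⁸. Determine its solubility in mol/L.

1.5×10⁻⁵ M

Ag₃PO₄(s) ⇌ 3 Ag⁺(aq) + PO₄³⁻(aq)
With molar solubility s: [Ag⁺] = 3s, [PO₄³⁻] = s.
Ksp = [Ag⁺]^3[PO₄³⁻] = (3s)^3 · s = 27s^4
27s^4 = 1.5×10⁻¹⁸  ⇒  s^4 = 5.6×10⁻²⁰
s = (5.6×10⁻²⁰)^(1/4) = 1.5×10⁻⁵ M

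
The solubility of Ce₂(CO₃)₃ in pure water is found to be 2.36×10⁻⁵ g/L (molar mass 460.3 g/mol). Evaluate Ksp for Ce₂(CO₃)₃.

s = (2.36×10⁻⁵ g L⁻¹)/(460.3 g mol⁻¹) = 5.1271×10⁻⁸ M
Ce₂(CO₃)₃(s) ⇌ 2 Ce³⁺(aq) + 3 CO₃²⁻(aq)
For each mole of Ce₂(CO₃)₃ that dissolves per liter, [Ce³⁺] = 2s and [CO₃²⁻] = 3s; let s denote this solubility.
Ksp = [Ce³⁺]^2[CO₃²⁻]^3 = (2s)^2 · (3s)^3 = 108s^5
Ksp = 108 × (5.1271×10⁻⁸)^5 = 3.83×10⁻³⁵

Ksp = 3.83×10⁻³⁵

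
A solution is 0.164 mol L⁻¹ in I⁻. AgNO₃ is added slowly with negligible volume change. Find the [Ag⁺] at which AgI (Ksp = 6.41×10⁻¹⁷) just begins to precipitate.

Precipitation of each salt begins when its ion product equals Ksp.
AgI(s) ⇌ Ag⁺(aq) + I⁻(aq)
Ksp = [Ag⁺][I⁻] = [Ag⁺](0.164)
[Ag⁺] = 6.41×10⁻¹⁷ / (0.164) = 3.91×10⁻¹⁶
[Ag⁺] = 3.91×10⁻¹⁶ mol L⁻¹

3.91×10⁻¹⁶ M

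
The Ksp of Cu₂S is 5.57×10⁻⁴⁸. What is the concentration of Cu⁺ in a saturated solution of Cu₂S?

2.23×10⁻¹⁶ M

Cu₂S(s) ⇌ 2 Cu⁺(aq) + S²⁻(aq)
Call the molar solubility s, so that [Cu⁺] = 2s and [S²⁻] = s.
Ksp = [Cu⁺]^2[S²⁻] = (2s)^2 · s = 4s^3 = 5.57×10⁻⁴⁸
s = 1.12×10⁻¹⁶ mol/L
[Cu⁺] = 2s = 2.23×10⁻¹⁶ mol/L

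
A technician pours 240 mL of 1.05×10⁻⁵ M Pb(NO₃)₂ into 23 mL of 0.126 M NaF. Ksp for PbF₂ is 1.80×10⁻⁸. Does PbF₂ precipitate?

No

The combined volume is 263 mL.
[Pb²⁺] = (1.05×10⁻⁵)(240)/263 = 9.58×10⁻⁶ M
[F⁻] = (0.126)(23)/263 = 1.10×10⁻² M
Q = [Pb²⁺][F⁻]^2 = 1.16×10⁻⁹
Q < Ksp (1.16×10⁻⁹ vs 1.80×10⁻⁸); the solution remains unsaturated and no precipitate forms.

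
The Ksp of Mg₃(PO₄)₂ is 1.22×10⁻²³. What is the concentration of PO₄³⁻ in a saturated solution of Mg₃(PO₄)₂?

2.05×10⁻⁵ M

Mg₃(PO₄)₂(s) ⇌ 3 Mg²⁺(aq) + 2 PO₄³⁻(aq)
Let s be the molar solubility. Then [Mg²⁺] = 3s and [PO₄³⁻] = 2s.
Ksp = [Mg²⁺]^3[PO₄³⁻]^2 = (3s)^3 · (2s)^2 = 108s^5 = 1.22×10⁻²³
s = 1.02×10⁻⁵ M
[PO₄³⁻] = 2s = 2.05×10⁻⁵ M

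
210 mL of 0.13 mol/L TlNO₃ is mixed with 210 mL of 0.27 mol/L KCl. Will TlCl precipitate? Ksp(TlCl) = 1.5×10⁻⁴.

Total volume after mixing = 210 + 210 = 420 mL.
[Tl⁺] = (0.13)(210)/420 = 6.5×10⁻² mol/L
[Cl⁻] = (0.27)(210)/420 = 0.14 mol/L
Q = [Tl⁺][Cl⁻] = 8.8×10⁻³
Because Q > Ksp (8.8×10⁻³ vs 1.5×10⁻⁴), a precipitate of TlCl forms.

Yes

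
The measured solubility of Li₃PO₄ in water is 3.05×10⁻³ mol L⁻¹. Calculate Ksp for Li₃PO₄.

Ksp = 2.34×10⁻⁹

Li₃PO₄(s) ⇌ 3 Li⁺(aq) + PO₄³⁻(aq)
With molar solubility s: [Li⁺] = 3s, [PO₄³⁻] = s.
Ksp = [Li⁺]^3[PO₄³⁻] = (3s)^3 · s = 27s^4
Ksp = 27 × (3.05×10⁻³)^4 = 2.34×10⁻⁹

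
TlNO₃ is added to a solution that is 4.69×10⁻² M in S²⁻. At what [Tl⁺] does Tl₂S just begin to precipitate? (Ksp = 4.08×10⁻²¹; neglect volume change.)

Precipitation of each salt begins when its ion product equals Ksp.
Tl₂S(s) ⇌ 2 Tl⁺(aq) + S²⁻(aq)
Ksp = [Tl⁺]^2[S²⁻] = [Tl⁺]^2(4.69×10⁻²)
[Tl⁺]^2 = 4.08×10⁻²¹ / (4.69×10⁻²) = 8.70×10⁻²⁰
[Tl⁺] = 2.95×10⁻¹⁰ M

2.95×10⁻¹⁰ M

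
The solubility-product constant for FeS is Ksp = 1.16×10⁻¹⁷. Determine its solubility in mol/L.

3.41×10⁻⁹ M

FeS(s) ⇌ Fe²⁺(aq) + S²⁻(aq)
If s mol/L of FeS dissolves, [Fe²⁺] = s and [S²⁻] = s.
Ksp = [Fe²⁺][S²⁻] = s · s = s^2
s^2 = 1.16×10⁻¹⁷
s = 3.41×10⁻⁹ mol/L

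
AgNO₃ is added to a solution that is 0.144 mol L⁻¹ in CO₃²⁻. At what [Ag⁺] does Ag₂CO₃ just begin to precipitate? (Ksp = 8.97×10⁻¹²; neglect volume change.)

A salt starts to precipitate once the ion product Q reaches its Ksp.
Ag₂CO₃(s) ⇌ 2 Ag⁺(aq) + CO₃²⁻(aq)
Ksp = [Ag⁺]^2[CO₃²⁻] = [Ag⁺]^2(0.144)
[Ag⁺]^2 = 8.97×10⁻¹² / (0.144) = 6.23×10⁻¹¹
[Ag⁺] = 7.89×10⁻⁶ mol L⁻¹

7.89×10⁻⁶ M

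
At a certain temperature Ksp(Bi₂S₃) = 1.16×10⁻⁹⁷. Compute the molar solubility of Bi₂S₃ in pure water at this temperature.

1.61×10⁻²⁰ M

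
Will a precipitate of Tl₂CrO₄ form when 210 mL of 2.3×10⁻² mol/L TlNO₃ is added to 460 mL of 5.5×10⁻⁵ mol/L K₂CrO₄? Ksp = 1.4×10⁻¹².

Yes

After mixing, V = 210 mL + 460 mL = 670 mL.
[Tl⁺] = (2.3×10⁻²)(210)/670 = 7.2×10⁻³ mol/L
[CrO₄²⁻] = (5.5×10⁻⁵)(460)/670 = 3.8×10⁻⁵ mol/L
Q = [Tl⁺]^2[CrO₄²⁻] = 2.0×10⁻⁹
Q = 2.0×10⁻⁹ > Ksp = 1.4×10⁻¹², so the solution is supersaturated and Tl₂CrO₄ precipitates.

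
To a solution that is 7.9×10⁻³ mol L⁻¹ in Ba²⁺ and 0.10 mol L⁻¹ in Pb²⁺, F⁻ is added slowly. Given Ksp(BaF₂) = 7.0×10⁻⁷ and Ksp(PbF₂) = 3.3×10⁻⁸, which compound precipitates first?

Precipitation of each salt begins when its ion product equals Ksp.
For BaF₂: [F⁻] = (Ksp/[Ba²⁺])^(1/2) = 9.4×10⁻³ mol L⁻¹
For PbF₂: [F⁻] = (Ksp/[Pb²⁺])^(1/2) = 5.7×10⁻⁴ mol L⁻¹
The smaller threshold [F⁻] is reached first, so PbF₂ precipitates first.

PbF₂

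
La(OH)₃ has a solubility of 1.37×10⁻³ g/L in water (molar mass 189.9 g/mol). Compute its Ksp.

Ksp = 7.31×10⁻²⁰

Convert to molarity: s = 1.37×10⁻³ / 189.9 = 7.2143×10⁻⁶ mol/L
La(OH)₃(s) ⇌ La³⁺(aq) + 3 OH⁻(aq)
If s mol/L of La(OH)₃ dissolves, [La³⁺] = s and [OH⁻] = 3s.
Ksp = [La³⁺][OH⁻]^3 = s · (3s)^3 = 27s^4
Ksp = 27 × (7.2143×10⁻⁶)^4 = 7.31×10⁻²⁰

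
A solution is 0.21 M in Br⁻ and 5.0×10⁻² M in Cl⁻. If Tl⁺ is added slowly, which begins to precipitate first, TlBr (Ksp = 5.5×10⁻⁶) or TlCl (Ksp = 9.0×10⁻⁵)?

TlBr

Each salt precipitates once Q = Ksp for that salt.
For TlBr: [Tl⁺] = (Ksp/[Br⁻]) = 2.6×10⁻⁵ M
For TlCl: [Tl⁺] = (Ksp/[Cl⁻]) = 1.8×10⁻³ M
Since TlBr needs less Tl⁺ to reach saturation, it precipitates first.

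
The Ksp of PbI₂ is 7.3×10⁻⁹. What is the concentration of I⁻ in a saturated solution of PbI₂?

2.4×10⁻³ M

PbI₂(s) ⇌ Pb²⁺(aq) + 2 I⁻(aq)
Let s be the molar solubility. Then [Pb²⁺] = s and [I⁻] = 2s.
Ksp = [Pb²⁺][I⁻]^2 = s · (2s)^2 = 4s^3 = 7.3×10⁻⁹
s = 1.2×10⁻³ M
[I⁻] = 2s = 2.4×10⁻³ M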